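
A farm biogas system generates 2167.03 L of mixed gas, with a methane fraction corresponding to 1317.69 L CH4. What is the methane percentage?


CH4% = V_CH4 / V_total * 100
= 1317.69 / 2167.03 * 100
= 60.8063%

60.8063%


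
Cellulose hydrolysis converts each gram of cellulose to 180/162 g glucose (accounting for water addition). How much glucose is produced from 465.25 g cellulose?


glucose = cellulose * 180/162
= 465.25 * 180/162
= 516.9444 g

516.9444 g


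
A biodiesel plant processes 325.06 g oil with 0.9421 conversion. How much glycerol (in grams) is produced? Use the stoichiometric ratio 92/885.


glycerol = oil * conv * (92/885)
= 325.06 * 0.9421 * 92 / 885
= 31.8350 g

31.8350 g


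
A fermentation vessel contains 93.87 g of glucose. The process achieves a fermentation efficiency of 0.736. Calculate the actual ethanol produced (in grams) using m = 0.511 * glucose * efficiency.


Actual ethanol: m = 0.511 * 93.87 * 0.736
m = 35.3041 g

35.3041 g


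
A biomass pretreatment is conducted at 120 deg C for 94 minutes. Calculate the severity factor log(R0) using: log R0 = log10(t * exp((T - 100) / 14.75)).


logR0 = log10(t * exp((T - 100) / 14.75))
= log10(94 * exp((120 - 100) / 14.75))
= 2.5620

2.5620


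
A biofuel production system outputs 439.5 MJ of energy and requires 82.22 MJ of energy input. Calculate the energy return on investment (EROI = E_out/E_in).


EROI = E_out / E_in
= 439.5 / 82.22
= 5.3454

5.3454


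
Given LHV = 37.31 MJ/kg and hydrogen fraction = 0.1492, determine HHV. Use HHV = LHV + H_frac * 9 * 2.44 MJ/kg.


HHV = LHV + H_frac * 9 * 2.44
= 37.31 + 0.1492 * 9 * 2.44
= 40.5864 MJ/kg

40.5864 MJ/kg


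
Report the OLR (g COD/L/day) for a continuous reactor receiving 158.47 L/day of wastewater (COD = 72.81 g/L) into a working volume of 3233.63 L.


OLR = Q * S / V
= 158.47 * 72.81 / 3233.63
= 3.5682 g/L/day

3.5682 g/L/day


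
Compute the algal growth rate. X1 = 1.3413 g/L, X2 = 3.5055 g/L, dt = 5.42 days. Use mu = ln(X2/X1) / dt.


mu = ln(X2/X1) / dt
= ln(3.5055/1.3413) / 5.42
= 0.1772 per day

0.1772 per day


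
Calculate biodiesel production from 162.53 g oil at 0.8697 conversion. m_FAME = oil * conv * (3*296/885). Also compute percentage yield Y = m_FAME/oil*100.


m_FAME = oil * conv * (3 * 296 / 885) = oil * conv * (888/885)
= 162.53 * 0.8697 * 888 / 885
= 141.8315 g
Y = m_FAME / oil * 100 = conv * (888/885) * 100
= 0.8697 * 888 / 885 * 100
= 87.26%

141.8315 g FAME; Y = 87.26%


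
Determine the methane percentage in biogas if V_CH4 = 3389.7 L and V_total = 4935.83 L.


CH4% = V_CH4 / V_total * 100
= 3389.7 / 4935.83 * 100
= 68.6754%

68.6754%


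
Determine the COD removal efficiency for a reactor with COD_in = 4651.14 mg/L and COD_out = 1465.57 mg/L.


eta = (COD_in - COD_out) / COD_in * 100
= (4651.14 - 1465.57) / 4651.14 * 100
= 68.4901%

68.4901%


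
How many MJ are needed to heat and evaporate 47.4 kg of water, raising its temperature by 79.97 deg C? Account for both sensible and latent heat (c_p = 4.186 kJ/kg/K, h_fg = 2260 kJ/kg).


E = m_water * (4.186 * dT + 2260) / 1000
= 47.4 * (4.186 * 79.97 + 2260) / 1000
= 122.9914 MJ

122.9914 MJ


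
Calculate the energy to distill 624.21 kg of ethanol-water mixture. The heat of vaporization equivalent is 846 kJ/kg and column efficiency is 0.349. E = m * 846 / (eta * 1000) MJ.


E = m * 846 / (eta * 1000)
= 624.21 * 846 / (0.349 * 1000)
= 1513.1280 MJ

1513.1280 MJ


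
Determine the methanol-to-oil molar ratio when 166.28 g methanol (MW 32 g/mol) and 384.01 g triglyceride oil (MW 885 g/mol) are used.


Molar ratio = n_MeOH / n_oil = (MeOH/32) / (oil/885) = (MeOH * 885) / (32 * oil)
= (166.28 * 885) / (32 * 384.01)
= 11.9754

11.9754


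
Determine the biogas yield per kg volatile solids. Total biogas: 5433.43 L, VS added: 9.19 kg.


Y = V / VS
= 5433.43 / 9.19
= 591.2329 L/kg VS

591.2329 L/kg VS


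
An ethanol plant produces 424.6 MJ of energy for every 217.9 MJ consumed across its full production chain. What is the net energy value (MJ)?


NEV = E_out - E_in
= 424.6 - 217.9
= 206.7000 MJ

206.7000 MJ


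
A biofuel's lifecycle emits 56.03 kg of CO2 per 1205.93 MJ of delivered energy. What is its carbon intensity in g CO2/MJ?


CI = CO2 * 1000 / E
= 56.03 * 1000 / 1205.93
= 46.4621 g CO2/MJ

46.4621 g CO2/MJ


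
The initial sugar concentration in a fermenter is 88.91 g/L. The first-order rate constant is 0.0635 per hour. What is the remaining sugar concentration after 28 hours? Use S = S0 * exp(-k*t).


S = S0 * exp(-k * t)
S = 88.91 * exp(-0.0635 * 28)
S = 15.0236 g/L

15.0236 g/L


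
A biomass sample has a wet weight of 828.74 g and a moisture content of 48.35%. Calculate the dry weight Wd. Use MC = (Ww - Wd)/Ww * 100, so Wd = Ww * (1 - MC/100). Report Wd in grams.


Wd = Ww * (1 - MC/100)
= 828.74 * (1 - 48.35/100)
= 428.0442 g

428.0442 g


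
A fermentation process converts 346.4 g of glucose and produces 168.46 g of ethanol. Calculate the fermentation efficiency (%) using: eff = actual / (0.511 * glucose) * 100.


Fermentation efficiency = (actual / (0.511 * glucose)) * 100
= (168.46 / (0.511 * 346.4)) * 100
= 95.1695%

95.1695%


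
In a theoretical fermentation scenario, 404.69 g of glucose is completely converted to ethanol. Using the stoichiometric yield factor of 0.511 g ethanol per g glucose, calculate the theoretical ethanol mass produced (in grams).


Theoretical ethanol yield: m_EtOH = 0.511 * m_glucose
m_EtOH = 0.511 * 404.69 = 206.7966 g

206.7966 g


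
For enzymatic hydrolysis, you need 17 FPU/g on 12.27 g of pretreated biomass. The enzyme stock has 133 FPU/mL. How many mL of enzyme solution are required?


V = dosage * m_sub / activity
V = 17 * 12.27 / 133
V = 1.5683 mL

1.5683 mL


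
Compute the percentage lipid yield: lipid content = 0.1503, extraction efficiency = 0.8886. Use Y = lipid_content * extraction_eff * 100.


Y = lipid_content * extraction_eff * 100
= 0.1503 * 0.8886 * 100
= 13.3557%

13.3557%


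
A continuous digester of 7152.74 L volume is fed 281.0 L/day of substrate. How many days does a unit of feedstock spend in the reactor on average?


HRT = V / Q
= 7152.74 / 281.0
= 25.4546 days

25.4546 days


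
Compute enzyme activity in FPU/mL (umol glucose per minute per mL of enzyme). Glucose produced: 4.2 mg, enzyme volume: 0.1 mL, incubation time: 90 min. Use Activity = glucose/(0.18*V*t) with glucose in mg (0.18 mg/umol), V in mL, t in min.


Activity = glucose_mg / (0.18 mg/umol * V_mL * t_min)
= 4.2 / (0.18 * 0.1 * 90)
= 2.5926 FPU/mL

2.5926 FPU/mL


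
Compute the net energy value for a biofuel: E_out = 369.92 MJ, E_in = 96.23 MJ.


NEV = E_out - E_in
= 369.92 - 96.23
= 273.6900 MJ

273.6900 MJ


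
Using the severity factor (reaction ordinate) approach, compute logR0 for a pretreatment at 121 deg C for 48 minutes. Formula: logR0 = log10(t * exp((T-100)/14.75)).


logR0 = log10(t * exp((T - 100) / 14.75))
= log10(48 * exp((121 - 100) / 14.75))
= 2.2996

2.2996


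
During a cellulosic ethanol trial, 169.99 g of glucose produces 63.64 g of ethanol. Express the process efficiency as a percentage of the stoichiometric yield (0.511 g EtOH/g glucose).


Fermentation efficiency = (actual / (0.511 * glucose)) * 100
= (63.64 / (0.511 * 169.99)) * 100
= 73.2632%

73.2632%


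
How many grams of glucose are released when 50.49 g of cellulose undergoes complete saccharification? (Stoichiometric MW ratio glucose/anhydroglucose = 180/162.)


glucose = cellulose * 180/162
= 50.49 * 180/162
= 56.1000 g

56.1000 g


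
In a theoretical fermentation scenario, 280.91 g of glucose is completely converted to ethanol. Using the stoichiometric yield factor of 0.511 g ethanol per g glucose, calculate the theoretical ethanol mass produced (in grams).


Theoretical ethanol yield: m_EtOH = 0.511 * m_glucose
m_EtOH = 0.511 * 280.91 = 143.5450 g

143.5450 g


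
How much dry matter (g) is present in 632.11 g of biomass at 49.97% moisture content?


Wd = Ww * (1 - MC/100)
= 632.11 * (1 - 49.97/100)
= 316.2446 g

316.2446 g


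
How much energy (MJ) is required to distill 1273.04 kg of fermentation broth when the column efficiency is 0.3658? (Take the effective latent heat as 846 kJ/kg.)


E = m * 846 / (eta * 1000)
= 1273.04 * 846 / (0.3658 * 1000)
= 2944.2095 MJ

2944.2095 MJ


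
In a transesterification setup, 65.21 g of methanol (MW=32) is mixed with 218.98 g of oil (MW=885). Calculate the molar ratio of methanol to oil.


Molar ratio = n_MeOH / n_oil = (MeOH/32) / (oil/885) = (MeOH * 885) / (32 * oil)
= (65.21 * 885) / (32 * 218.98)
= 8.2357

8.2357


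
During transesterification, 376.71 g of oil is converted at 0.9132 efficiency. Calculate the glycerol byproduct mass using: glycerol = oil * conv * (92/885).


glycerol = oil * conv * (92/885)
= 376.71 * 0.9132 * 92 / 885
= 35.7617 g

35.7617 g


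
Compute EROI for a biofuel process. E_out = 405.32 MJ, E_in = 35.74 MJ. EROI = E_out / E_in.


EROI = E_out / E_in
= 405.32 / 35.74
= 11.3408

11.3408


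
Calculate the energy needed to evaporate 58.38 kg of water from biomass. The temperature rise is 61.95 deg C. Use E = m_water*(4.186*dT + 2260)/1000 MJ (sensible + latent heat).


E = m_water * (4.186 * dT + 2260) / 1000
= 58.38 * (4.186 * 61.95 + 2260) / 1000
= 147.0781 MJ

147.0781 MJ


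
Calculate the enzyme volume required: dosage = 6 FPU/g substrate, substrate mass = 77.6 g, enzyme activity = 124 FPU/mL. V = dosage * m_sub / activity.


V = dosage * m_sub / activity
V = 6 * 77.6 / 124
V = 3.7548 mL

3.7548 mL


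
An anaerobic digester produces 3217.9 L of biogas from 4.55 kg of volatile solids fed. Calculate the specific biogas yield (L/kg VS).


Y = V / VS
= 3217.9 / 4.55
= 707.2308 L/kg VS

707.2308 L/kg VS


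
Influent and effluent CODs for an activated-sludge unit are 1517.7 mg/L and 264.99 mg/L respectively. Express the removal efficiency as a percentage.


eta = (COD_in - COD_out) / COD_in * 100
= (1517.7 - 264.99) / 1517.7 * 100
= 82.5400%

82.5400%


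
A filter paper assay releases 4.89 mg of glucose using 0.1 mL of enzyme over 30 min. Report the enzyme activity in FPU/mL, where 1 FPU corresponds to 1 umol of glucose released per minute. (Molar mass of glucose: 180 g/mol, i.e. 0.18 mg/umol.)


Activity = glucose_mg / (0.18 mg/umol * V_mL * t_min)
= 4.89 / (0.18 * 0.1 * 30)
= 9.0556 FPU/mL

9.0556 FPU/mL


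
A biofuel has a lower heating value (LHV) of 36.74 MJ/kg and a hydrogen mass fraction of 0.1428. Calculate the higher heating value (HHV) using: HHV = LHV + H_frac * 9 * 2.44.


HHV = LHV + H_frac * 9 * 2.44
= 36.74 + 0.1428 * 9 * 2.44
= 39.8759 MJ/kg

39.8759 MJ/kg


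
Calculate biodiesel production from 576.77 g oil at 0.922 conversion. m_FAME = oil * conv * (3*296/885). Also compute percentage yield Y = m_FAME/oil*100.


m_FAME = oil * conv * (3 * 296 / 885) = oil * conv * (888/885)
= 576.77 * 0.922 * 888 / 885
= 533.5846 g
Y = m_FAME / oil * 100 = conv * (888/885) * 100
= 0.922 * 888 / 885 * 100
= 92.51%

533.5846 g FAME; Y = 92.51%


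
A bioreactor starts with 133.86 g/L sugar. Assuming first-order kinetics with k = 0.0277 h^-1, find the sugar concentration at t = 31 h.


S = S0 * exp(-k * t)
S = 133.86 * exp(-0.0277 * 31)
S = 56.7182 g/L

56.7182 g/L


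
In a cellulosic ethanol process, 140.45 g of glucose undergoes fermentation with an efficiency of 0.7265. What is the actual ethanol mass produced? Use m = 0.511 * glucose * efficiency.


Actual ethanol: m = 0.511 * 140.45 * 0.7265
m = 52.1409 g

52.1409 g


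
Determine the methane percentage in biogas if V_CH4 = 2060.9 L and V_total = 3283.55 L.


CH4% = V_CH4 / V_total * 100
= 2060.9 / 3283.55 * 100
= 62.7644%

62.7644%


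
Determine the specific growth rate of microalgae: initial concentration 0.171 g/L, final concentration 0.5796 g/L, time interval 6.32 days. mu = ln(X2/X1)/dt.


mu = ln(X2/X1) / dt
= ln(0.5796/0.171) / 6.32
= 0.1931 per day

0.1931 per day


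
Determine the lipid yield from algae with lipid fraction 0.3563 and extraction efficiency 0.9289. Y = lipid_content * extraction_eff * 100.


Y = lipid_content * extraction_eff * 100
= 0.3563 * 0.9289 * 100
= 33.0967%

33.0967%


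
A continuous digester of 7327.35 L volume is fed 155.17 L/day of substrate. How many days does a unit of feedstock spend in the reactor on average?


HRT = V / Q
= 7327.35 / 155.17
= 47.2214 days

47.2214 days


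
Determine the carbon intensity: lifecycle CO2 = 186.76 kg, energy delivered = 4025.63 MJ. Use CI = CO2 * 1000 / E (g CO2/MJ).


CI = CO2 * 1000 / E
= 186.76 * 1000 / 4025.63
= 46.3927 g CO2/MJ

46.3927 g CO2/MJ


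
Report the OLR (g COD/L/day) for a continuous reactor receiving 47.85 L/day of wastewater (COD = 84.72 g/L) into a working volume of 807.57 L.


OLR = Q * S / V
= 47.85 * 84.72 / 807.57
= 5.0198 g/L/day

5.0198 g/L/day


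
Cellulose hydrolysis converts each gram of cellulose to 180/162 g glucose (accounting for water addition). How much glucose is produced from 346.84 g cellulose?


glucose = cellulose * 180/162
= 346.84 * 180/162
= 385.3778 g

385.3778 g


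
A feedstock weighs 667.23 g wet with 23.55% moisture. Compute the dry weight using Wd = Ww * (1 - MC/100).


Wd = Ww * (1 - MC/100)
= 667.23 * (1 - 23.55/100)
= 510.0973 g

510.0973 g


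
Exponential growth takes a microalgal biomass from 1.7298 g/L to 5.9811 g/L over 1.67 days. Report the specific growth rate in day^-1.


mu = ln(X2/X1) / dt
= ln(5.9811/1.7298) / 1.67
= 0.7429 per day

0.7429 per day


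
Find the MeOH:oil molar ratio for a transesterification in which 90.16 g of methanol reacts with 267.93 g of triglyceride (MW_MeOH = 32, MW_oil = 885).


Molar ratio = n_MeOH / n_oil = (MeOH/32) / (oil/885) = (MeOH * 885) / (32 * oil)
= (90.16 * 885) / (32 * 267.93)
= 9.3065

9.3065


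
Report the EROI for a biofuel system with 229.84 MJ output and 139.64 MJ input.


EROI = E_out / E_in
= 229.84 / 139.64
= 1.6459

1.6459


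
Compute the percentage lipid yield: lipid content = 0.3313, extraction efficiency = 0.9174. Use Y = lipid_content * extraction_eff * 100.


Y = lipid_content * extraction_eff * 100
= 0.3313 * 0.9174 * 100
= 30.3935%

30.3935%


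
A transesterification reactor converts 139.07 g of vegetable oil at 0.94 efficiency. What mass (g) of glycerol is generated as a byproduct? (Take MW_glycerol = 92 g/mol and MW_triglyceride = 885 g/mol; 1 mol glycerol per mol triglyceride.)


glycerol = oil * conv * (92/885)
= 139.07 * 0.94 * 92 / 885
= 13.5896 g

13.5896 g


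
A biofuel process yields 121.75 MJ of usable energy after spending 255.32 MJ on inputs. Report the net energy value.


NEV = E_out - E_in
= 121.75 - 255.32
= -133.5700 MJ

-133.5700 MJ


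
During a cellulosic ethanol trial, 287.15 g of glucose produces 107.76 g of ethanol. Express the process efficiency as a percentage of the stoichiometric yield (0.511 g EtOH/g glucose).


Fermentation efficiency = (actual / (0.511 * glucose)) * 100
= (107.76 / (0.511 * 287.15)) * 100
= 73.4392%

73.4392%


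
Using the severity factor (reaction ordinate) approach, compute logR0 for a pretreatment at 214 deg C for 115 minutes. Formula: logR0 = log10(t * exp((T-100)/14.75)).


logR0 = log10(t * exp((T - 100) / 14.75))
= log10(115 * exp((214 - 100) / 14.75))
= 5.4173

5.4173


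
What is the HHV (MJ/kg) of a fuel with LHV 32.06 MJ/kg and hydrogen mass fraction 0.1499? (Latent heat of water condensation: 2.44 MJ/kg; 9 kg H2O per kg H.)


HHV = LHV + H_frac * 9 * 2.44
= 32.06 + 0.1499 * 9 * 2.44
= 35.3518 MJ/kg

35.3518 MJ/kg


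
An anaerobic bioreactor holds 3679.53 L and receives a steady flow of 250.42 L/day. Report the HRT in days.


HRT = V / Q
= 3679.53 / 250.42
= 14.6934 days

14.6934 days


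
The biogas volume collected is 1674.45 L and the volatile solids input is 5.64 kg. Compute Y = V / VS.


Y = V / VS
= 1674.45 / 5.64
= 296.8883 L/kg VS

296.8883 L/kg VS


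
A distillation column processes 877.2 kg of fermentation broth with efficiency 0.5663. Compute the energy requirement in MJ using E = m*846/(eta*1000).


E = m * 846 / (eta * 1000)
= 877.2 * 846 / (0.5663 * 1000)
= 1310.4559 MJ

1310.4559 MJ


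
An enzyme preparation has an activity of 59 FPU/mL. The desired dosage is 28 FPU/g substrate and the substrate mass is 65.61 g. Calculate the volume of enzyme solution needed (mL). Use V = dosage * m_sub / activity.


V = dosage * m_sub / activity
V = 28 * 65.61 / 59
V = 31.1369 mL

31.1369 mL


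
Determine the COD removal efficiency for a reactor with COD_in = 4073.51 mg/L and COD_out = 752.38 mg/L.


eta = (COD_in - COD_out) / COD_in * 100
= (4073.51 - 752.38) / 4073.51 * 100
= 81.5299%

81.5299%


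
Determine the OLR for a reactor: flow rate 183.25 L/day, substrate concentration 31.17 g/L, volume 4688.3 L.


OLR = Q * S / V
= 183.25 * 31.17 / 4688.3
= 1.2183 g/L/day

1.2183 g/L/day


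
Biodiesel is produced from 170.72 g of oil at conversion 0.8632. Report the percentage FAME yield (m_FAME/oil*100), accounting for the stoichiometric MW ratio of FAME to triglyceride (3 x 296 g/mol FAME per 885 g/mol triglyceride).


m_FAME = oil * conv * (3 * 296 / 885) = oil * conv * (888/885)
= 170.72 * 0.8632 * 888 / 885
= 147.8650 g
Y = m_FAME / oil * 100 = conv * (888/885) * 100
= 0.8632 * 888 / 885 * 100
= 86.61%

86.61%


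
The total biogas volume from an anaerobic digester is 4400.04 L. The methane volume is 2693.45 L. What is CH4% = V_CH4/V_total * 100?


CH4% = V_CH4 / V_total * 100
= 2693.45 / 4400.04 * 100
= 61.2142%

61.2142%


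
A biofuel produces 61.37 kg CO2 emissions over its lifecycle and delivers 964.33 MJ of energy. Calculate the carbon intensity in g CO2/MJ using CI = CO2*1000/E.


CI = CO2 * 1000 / E
= 61.37 * 1000 / 964.33
= 63.6400 g CO2/MJ

63.6400 g CO2/MJ


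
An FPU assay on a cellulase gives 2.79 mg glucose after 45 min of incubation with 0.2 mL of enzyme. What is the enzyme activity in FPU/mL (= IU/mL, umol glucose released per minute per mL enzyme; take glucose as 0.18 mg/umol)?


Activity = glucose_mg / (0.18 mg/umol * V_mL * t_min)
= 2.79 / (0.18 * 0.2 * 45)
= 1.7222 FPU/mL

1.7222 FPU/mL


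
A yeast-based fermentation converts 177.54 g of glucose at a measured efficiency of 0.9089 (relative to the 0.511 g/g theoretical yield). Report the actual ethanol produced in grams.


Actual ethanol: m = 0.511 * 177.54 * 0.9089
m = 82.4581 g

82.4581 g


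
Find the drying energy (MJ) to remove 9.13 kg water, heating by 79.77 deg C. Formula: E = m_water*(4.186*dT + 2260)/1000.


E = m_water * (4.186 * dT + 2260) / 1000
= 9.13 * (4.186 * 79.77 + 2260) / 1000
= 23.6825 MJ

23.6825 MJ


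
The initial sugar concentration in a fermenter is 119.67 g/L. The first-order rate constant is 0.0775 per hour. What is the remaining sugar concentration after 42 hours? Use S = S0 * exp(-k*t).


S = S0 * exp(-k * t)
S = 119.67 * exp(-0.0775 * 42)
S = 4.6170 g/L

4.6170 g/L


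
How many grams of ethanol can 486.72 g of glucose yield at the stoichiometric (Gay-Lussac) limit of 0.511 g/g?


Theoretical ethanol yield: m_EtOH = 0.511 * m_glucose
m_EtOH = 0.511 * 486.72 = 248.7139 g

248.7139 g


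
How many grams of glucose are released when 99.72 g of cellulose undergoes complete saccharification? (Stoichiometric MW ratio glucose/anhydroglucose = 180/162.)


glucose = cellulose * 180/162
= 99.72 * 180/162
= 110.8000 g

110.8000 g


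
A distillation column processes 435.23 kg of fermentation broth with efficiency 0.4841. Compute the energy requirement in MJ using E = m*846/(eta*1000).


E = m * 846 / (eta * 1000)
= 435.23 * 846 / (0.4841 * 1000)
= 760.5961 MJ

760.5961 MJ


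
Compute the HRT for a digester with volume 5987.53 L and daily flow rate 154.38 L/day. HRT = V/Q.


HRT = V / Q
= 5987.53 / 154.38
= 38.7844 days

38.7844 days


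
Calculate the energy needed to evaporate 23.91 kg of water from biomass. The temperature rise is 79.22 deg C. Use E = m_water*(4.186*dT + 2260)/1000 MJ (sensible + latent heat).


E = m_water * (4.186 * dT + 2260) / 1000
= 23.91 * (4.186 * 79.22 + 2260) / 1000
= 61.9655 MJ

61.9655 MJ


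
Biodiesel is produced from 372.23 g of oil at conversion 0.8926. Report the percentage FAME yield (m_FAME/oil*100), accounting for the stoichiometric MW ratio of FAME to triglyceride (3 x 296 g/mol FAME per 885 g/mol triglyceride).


m_FAME = oil * conv * (3 * 296 / 885) = oil * conv * (888/885)
= 372.23 * 0.8926 * 888 / 885
= 333.3788 g
Y = m_FAME / oil * 100 = conv * (888/885) * 100
= 0.8926 * 888 / 885 * 100
= 89.56%

89.56%


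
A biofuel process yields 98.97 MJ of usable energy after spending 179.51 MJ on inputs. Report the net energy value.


NEV = E_out - E_in
= 98.97 - 179.51
= -80.5400 MJ

-80.5400 MJ


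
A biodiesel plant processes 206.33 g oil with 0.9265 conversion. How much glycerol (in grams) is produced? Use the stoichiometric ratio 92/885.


glycerol = oil * conv * (92/885)
= 206.33 * 0.9265 * 92 / 885
= 19.8725 g

19.8725 g


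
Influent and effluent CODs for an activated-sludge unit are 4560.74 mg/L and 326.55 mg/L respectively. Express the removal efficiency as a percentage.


eta = (COD_in - COD_out) / COD_in * 100
= (4560.74 - 326.55) / 4560.74 * 100
= 92.8400%

92.8400%


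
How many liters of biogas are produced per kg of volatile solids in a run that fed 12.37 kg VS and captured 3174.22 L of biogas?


Y = V / VS
= 3174.22 / 12.37
= 256.6063 L/kg VS

256.6063 L/kg VS


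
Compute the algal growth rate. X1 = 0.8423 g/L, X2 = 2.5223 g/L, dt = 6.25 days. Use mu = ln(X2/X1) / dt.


mu = ln(X2/X1) / dt
= ln(2.5223/0.8423) / 6.25
= 0.1755 per day

0.1755 per day


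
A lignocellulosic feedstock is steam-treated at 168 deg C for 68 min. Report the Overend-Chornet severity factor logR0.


logR0 = log10(t * exp((T - 100) / 14.75))
= log10(68 * exp((168 - 100) / 14.75))
= 3.8347

3.8347


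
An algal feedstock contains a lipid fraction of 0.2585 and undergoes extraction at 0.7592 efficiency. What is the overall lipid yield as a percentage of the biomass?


Y = lipid_content * extraction_eff * 100
= 0.2585 * 0.7592 * 100
= 19.6253%

19.6253%


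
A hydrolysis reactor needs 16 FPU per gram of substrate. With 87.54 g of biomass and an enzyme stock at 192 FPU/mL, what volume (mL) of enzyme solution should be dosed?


V = dosage * m_sub / activity
V = 16 * 87.54 / 192
V = 7.2950 mL

7.2950 mL


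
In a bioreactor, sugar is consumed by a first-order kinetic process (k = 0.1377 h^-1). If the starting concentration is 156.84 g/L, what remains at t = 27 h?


S = S0 * exp(-k * t)
S = 156.84 * exp(-0.1377 * 27)
S = 3.8088 g/L

3.8088 g/L


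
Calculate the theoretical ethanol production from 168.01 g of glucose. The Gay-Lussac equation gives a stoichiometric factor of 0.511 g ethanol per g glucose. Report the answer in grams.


Theoretical ethanol yield: m_EtOH = 0.511 * m_glucose
m_EtOH = 0.511 * 168.01 = 85.8531 g

85.8531 g


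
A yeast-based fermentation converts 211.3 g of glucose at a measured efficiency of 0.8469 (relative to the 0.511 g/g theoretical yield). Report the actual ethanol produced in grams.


Actual ethanol: m = 0.511 * 211.3 * 0.8469
m = 91.4434 g

91.4434 g


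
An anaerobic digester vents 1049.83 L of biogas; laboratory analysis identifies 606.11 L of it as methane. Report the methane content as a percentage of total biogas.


CH4% = V_CH4 / V_total * 100
= 606.11 / 1049.83 * 100
= 57.7341%

57.7341%


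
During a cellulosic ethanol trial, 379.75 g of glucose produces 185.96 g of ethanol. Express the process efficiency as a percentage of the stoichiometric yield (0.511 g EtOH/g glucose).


Fermentation efficiency = (actual / (0.511 * glucose)) * 100
= (185.96 / (0.511 * 379.75)) * 100
= 95.8299%

95.8299%


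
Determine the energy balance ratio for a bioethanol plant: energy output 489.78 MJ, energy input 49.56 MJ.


EROI = E_out / E_in
= 489.78 / 49.56
= 9.8826

9.8826


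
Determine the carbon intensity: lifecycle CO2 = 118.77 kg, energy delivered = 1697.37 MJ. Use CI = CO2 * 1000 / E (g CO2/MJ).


CI = CO2 * 1000 / E
= 118.77 * 1000 / 1697.37
= 69.9730 g CO2/MJ

69.9730 g CO2/MJ


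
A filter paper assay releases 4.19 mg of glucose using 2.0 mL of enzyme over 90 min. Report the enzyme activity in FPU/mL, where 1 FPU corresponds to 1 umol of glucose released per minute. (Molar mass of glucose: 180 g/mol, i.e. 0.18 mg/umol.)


Activity = glucose_mg / (0.18 mg/umol * V_mL * t_min)
= 4.19 / (0.18 * 2.0 * 90)
= 0.1293 FPU/mL

0.1293 FPU/mL


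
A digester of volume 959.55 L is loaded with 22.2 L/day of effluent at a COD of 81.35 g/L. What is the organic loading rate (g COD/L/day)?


OLR = Q * S / V
= 22.2 * 81.35 / 959.55
= 1.8821 g/L/day

1.8821 g/L/day


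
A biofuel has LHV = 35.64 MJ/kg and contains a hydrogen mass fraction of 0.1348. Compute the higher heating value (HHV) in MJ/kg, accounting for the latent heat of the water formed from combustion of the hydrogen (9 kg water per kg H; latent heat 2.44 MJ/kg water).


HHV = LHV + H_frac * 9 * 2.44
= 35.64 + 0.1348 * 9 * 2.44
= 38.6002 MJ/kg

38.6002 MJ/kg


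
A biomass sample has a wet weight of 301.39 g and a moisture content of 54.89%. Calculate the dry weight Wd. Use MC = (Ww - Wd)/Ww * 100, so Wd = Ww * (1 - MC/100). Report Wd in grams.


Wd = Ww * (1 - MC/100)
= 301.39 * (1 - 54.89/100)
= 135.9570 g

135.9570 g


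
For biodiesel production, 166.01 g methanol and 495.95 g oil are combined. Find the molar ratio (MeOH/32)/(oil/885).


Molar ratio = n_MeOH / n_oil = (MeOH/32) / (oil/885) = (MeOH * 885) / (32 * oil)
= (166.01 * 885) / (32 * 495.95)
= 9.2574

9.2574


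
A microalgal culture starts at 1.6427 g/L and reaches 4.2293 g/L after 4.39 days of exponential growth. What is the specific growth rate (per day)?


mu = ln(X2/X1) / dt
= ln(4.2293/1.6427) / 4.39
= 0.2154 per day

0.2154 per day


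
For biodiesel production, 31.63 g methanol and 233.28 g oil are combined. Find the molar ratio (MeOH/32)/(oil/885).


Molar ratio = n_MeOH / n_oil = (MeOH/32) / (oil/885) = (MeOH * 885) / (32 * oil)
= (31.63 * 885) / (32 * 233.28)
= 3.7499

3.7499


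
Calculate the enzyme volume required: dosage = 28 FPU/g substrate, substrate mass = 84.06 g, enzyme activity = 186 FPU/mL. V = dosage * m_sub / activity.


V = dosage * m_sub / activity
V = 28 * 84.06 / 186
V = 12.6542 mL

12.6542 mL


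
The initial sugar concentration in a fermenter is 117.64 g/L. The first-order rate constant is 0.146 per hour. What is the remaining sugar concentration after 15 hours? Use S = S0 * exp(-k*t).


S = S0 * exp(-k * t)
S = 117.64 * exp(-0.146 * 15)
S = 13.1659 g/L

13.1659 g/L


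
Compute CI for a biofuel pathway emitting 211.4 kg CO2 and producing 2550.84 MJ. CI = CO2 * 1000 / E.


CI = CO2 * 1000 / E
= 211.4 * 1000 / 2550.84
= 82.8747 g CO2/MJ

82.8747 g CO2/MJ


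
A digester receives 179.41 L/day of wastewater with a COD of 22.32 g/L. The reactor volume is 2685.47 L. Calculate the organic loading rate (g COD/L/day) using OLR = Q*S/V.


OLR = Q * S / V
= 179.41 * 22.32 / 2685.47
= 1.4911 g/L/day

1.4911 g/L/day


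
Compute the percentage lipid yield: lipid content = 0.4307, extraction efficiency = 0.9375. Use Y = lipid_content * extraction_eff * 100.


Y = lipid_content * extraction_eff * 100
= 0.4307 * 0.9375 * 100
= 40.3781%

40.3781%


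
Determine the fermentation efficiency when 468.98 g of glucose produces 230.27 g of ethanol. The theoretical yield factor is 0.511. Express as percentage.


Fermentation efficiency = (actual / (0.511 * glucose)) * 100
= (230.27 / (0.511 * 468.98)) * 100
= 96.0864%

96.0864%


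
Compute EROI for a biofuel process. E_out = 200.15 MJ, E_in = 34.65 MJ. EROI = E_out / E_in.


EROI = E_out / E_in
= 200.15 / 34.65
= 5.7763

5.7763


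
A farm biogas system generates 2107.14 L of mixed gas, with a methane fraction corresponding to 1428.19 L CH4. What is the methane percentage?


CH4% = V_CH4 / V_total * 100
= 1428.19 / 2107.14 * 100
= 67.7786%

67.7786%


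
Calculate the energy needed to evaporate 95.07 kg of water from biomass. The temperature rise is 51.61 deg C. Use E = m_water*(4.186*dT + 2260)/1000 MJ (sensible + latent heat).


E = m_water * (4.186 * dT + 2260) / 1000
= 95.07 * (4.186 * 51.61 + 2260) / 1000
= 235.3971 MJ

235.3971 MJ


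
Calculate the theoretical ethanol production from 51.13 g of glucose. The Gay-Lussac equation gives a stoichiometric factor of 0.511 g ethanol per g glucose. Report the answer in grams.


Theoretical ethanol yield: m_EtOH = 0.511 * m_glucose
m_EtOH = 0.511 * 51.13 = 26.1274 g

26.1274 g


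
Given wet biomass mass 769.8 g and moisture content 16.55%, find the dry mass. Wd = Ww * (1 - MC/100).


Wd = Ww * (1 - MC/100)
= 769.8 * (1 - 16.55/100)
= 642.3981 g

642.3981 g


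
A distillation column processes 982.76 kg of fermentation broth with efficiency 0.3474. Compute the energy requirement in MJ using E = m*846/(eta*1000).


E = m * 846 / (eta * 1000)
= 982.76 * 846 / (0.3474 * 1000)
= 2393.2497 MJ

2393.2497 MJ


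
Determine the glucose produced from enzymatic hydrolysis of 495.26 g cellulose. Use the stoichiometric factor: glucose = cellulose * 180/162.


glucose = cellulose * 180/162
= 495.26 * 180/162
= 550.2889 g

550.2889 g


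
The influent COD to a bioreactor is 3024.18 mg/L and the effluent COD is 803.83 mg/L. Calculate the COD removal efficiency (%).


eta = (COD_in - COD_out) / COD_in * 100
= (3024.18 - 803.83) / 3024.18 * 100
= 73.4199%

73.4199%


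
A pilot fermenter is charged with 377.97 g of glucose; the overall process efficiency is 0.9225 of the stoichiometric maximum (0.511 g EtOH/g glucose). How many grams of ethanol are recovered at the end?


Actual ethanol: m = 0.511 * 377.97 * 0.9225
m = 178.1741 g

178.1741 g


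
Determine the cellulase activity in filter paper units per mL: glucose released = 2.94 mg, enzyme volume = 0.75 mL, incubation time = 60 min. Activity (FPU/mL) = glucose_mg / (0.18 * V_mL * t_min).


Activity = glucose_mg / (0.18 mg/umol * V_mL * t_min)
= 2.94 / (0.18 * 0.75 * 60)
= 0.3630 FPU/mL

0.3630 FPU/mL


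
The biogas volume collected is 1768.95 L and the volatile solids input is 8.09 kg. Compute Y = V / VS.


Y = V / VS
= 1768.95 / 8.09
= 218.6588 L/kg VS

218.6588 L/kg VS


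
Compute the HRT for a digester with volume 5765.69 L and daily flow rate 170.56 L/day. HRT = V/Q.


HRT = V / Q
= 5765.69 / 170.56
= 33.8045 days

33.8045 days


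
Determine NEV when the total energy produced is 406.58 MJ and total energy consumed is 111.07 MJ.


NEV = E_out - E_in
= 406.58 - 111.07
= 295.5100 MJ

295.5100 MJ


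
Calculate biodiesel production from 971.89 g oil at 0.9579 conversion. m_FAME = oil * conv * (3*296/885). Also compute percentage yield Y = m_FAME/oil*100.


m_FAME = oil * conv * (3 * 296 / 885) = oil * conv * (888/885)
= 971.89 * 0.9579 * 888 / 885
= 934.1293 g
Y = m_FAME / oil * 100 = conv * (888/885) * 100
= 0.9579 * 888 / 885 * 100
= 96.11%

934.1293 g FAME; Y = 96.11%


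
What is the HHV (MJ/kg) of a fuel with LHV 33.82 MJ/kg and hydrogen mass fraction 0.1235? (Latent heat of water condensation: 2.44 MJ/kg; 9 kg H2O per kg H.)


HHV = LHV + H_frac * 9 * 2.44
= 33.82 + 0.1235 * 9 * 2.44
= 36.5321 MJ/kg

36.5321 MJ/kg


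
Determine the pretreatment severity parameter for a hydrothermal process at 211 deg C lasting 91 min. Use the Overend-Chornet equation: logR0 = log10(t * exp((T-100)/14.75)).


logR0 = log10(t * exp((T - 100) / 14.75))
= log10(91 * exp((211 - 100) / 14.75))
= 5.2273

5.2273


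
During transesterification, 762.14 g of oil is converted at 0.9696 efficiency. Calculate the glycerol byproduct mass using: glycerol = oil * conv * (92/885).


glycerol = oil * conv * (92/885)
= 762.14 * 0.9696 * 92 / 885
= 76.8196 g

76.8196 g


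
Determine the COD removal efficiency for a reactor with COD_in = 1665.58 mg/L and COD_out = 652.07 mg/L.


eta = (COD_in - COD_out) / COD_in * 100
= (1665.58 - 652.07) / 1665.58 * 100
= 60.8503%

60.8503%


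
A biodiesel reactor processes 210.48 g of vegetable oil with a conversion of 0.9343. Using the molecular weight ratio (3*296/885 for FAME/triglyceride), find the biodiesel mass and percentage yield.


m_FAME = oil * conv * (3 * 296 / 885) = oil * conv * (888/885)
= 210.48 * 0.9343 * 888 / 885
= 197.3181 g
Y = m_FAME / oil * 100 = conv * (888/885) * 100
= 0.9343 * 888 / 885 * 100
= 93.75%

197.3181 g FAME; Y = 93.75%


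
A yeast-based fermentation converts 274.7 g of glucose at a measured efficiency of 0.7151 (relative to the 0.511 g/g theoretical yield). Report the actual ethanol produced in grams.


Actual ethanol: m = 0.511 * 274.7 * 0.7151
m = 100.3798 g

100.3798 g


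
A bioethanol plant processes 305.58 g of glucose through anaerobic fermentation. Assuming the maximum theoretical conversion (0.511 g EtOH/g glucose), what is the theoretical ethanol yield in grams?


Theoretical ethanol yield: m_EtOH = 0.511 * m_glucose
m_EtOH = 0.511 * 305.58 = 156.1514 g

156.1514 g


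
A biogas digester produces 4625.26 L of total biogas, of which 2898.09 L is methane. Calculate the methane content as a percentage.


CH4% = V_CH4 / V_total * 100
= 2898.09 / 4625.26 * 100
= 62.6579%

62.6579%


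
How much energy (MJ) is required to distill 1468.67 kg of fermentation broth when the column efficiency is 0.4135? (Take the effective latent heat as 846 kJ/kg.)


E = m * 846 / (eta * 1000)
= 1468.67 * 846 / (0.4135 * 1000)
= 3004.8242 MJ

3004.8242 MJ


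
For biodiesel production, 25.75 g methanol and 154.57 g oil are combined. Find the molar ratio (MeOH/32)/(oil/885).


Molar ratio = n_MeOH / n_oil = (MeOH/32) / (oil/885) = (MeOH * 885) / (32 * oil)
= (25.75 * 885) / (32 * 154.57)
= 4.6073

4.6073


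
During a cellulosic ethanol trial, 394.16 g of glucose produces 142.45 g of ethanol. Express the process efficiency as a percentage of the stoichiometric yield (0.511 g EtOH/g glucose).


Fermentation efficiency = (actual / (0.511 * glucose)) * 100
= (142.45 / (0.511 * 394.16)) * 100
= 70.7244%

70.7244%


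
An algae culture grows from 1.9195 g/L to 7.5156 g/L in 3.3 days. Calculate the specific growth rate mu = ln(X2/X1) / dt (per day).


mu = ln(X2/X1) / dt
= ln(7.5156/1.9195) / 3.3
= 0.4136 per day

0.4136 per day


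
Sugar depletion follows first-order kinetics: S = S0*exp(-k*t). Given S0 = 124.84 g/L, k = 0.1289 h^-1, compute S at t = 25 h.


S = S0 * exp(-k * t)
S = 124.84 * exp(-0.1289 * 25)
S = 4.9755 g/L

4.9755 g/L


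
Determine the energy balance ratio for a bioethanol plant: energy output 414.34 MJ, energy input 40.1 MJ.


EROI = E_out / E_in
= 414.34 / 40.1
= 10.3327

10.3327


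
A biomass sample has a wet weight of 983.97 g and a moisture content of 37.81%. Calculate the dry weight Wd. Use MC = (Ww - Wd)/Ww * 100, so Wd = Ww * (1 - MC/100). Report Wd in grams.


Wd = Ww * (1 - MC/100)
= 983.97 * (1 - 37.81/100)
= 611.9309 g

611.9309 g


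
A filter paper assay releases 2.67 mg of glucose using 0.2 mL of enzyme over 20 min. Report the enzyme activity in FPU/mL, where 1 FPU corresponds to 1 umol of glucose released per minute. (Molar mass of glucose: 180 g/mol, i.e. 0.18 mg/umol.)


Activity = glucose_mg / (0.18 mg/umol * V_mL * t_min)
= 2.67 / (0.18 * 0.2 * 20)
= 3.7083 FPU/mL

3.7083 FPU/mL


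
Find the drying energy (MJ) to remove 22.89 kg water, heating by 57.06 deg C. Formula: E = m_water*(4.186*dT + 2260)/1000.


E = m_water * (4.186 * dT + 2260) / 1000
= 22.89 * (4.186 * 57.06 + 2260) / 1000
= 57.1987 MJ

57.1987 MJ


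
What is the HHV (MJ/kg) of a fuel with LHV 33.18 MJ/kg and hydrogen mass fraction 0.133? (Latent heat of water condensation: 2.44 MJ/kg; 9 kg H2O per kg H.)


HHV = LHV + H_frac * 9 * 2.44
= 33.18 + 0.133 * 9 * 2.44
= 36.1007 MJ/kg

36.1007 MJ/kg


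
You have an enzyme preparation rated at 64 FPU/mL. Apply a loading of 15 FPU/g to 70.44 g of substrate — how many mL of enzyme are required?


V = dosage * m_sub / activity
V = 15 * 70.44 / 64
V = 16.5094 mL

16.5094 mL


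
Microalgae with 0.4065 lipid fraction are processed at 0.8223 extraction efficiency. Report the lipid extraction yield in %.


Y = lipid_content * extraction_eff * 100
= 0.4065 * 0.8223 * 100
= 33.4265%

33.4265%


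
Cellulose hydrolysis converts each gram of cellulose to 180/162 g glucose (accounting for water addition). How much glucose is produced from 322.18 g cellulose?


glucose = cellulose * 180/162
= 322.18 * 180/162
= 357.9778 g

357.9778 g


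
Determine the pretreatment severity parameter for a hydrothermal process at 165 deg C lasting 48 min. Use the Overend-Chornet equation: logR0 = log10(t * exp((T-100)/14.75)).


logR0 = log10(t * exp((T - 100) / 14.75))
= log10(48 * exp((165 - 100) / 14.75))
= 3.5951

3.5951


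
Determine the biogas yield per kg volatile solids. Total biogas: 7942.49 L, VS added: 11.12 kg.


Y = V / VS
= 7942.49 / 11.12
= 714.2527 L/kg VS

714.2527 L/kg VS


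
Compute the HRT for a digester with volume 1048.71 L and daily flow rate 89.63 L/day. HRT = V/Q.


HRT = V / Q
= 1048.71 / 89.63
= 11.7004 days

11.7004 days


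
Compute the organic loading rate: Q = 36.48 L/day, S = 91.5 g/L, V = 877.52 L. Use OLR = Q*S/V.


OLR = Q * S / V
= 36.48 * 91.5 / 877.52
= 3.8038 g/L/day

3.8038 g/L/day


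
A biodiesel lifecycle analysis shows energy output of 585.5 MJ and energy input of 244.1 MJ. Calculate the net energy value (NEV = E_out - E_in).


NEV = E_out - E_in
= 585.5 - 244.1
= 341.4000 MJ

341.4000 MJ


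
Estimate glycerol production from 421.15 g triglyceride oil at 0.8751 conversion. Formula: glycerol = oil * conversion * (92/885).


glycerol = oil * conv * (92/885)
= 421.15 * 0.8751 * 92 / 885
= 38.3124 g

38.3124 g


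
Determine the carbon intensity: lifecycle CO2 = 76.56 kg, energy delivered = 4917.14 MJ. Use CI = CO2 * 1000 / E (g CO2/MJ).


CI = CO2 * 1000 / E
= 76.56 * 1000 / 4917.14
= 15.5700 g CO2/MJ

15.5700 g CO2/MJ


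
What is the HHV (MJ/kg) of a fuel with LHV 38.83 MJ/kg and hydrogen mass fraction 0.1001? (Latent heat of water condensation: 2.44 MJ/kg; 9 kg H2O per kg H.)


HHV = LHV + H_frac * 9 * 2.44
= 38.83 + 0.1001 * 9 * 2.44
= 41.0282 MJ/kg

41.0282 MJ/kg


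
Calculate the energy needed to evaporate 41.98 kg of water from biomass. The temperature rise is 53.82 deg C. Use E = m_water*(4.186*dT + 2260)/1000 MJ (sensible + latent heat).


E = m_water * (4.186 * dT + 2260) / 1000
= 41.98 * (4.186 * 53.82 + 2260) / 1000
= 104.3325 MJ

104.3325 MJ


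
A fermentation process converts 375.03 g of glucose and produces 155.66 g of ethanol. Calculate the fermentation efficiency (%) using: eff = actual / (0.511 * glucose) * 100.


Fermentation efficiency = (actual / (0.511 * glucose)) * 100
= (155.66 / (0.511 * 375.03)) * 100
= 81.2251%

81.2251%


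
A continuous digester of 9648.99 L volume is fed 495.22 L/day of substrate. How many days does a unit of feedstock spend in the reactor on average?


HRT = V / Q
= 9648.99 / 495.22
= 19.4842 days

19.4842 days


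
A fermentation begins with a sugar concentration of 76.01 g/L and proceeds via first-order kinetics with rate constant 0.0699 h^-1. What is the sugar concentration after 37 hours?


S = S0 * exp(-k * t)
S = 76.01 * exp(-0.0699 * 37)
S = 5.7234 g/L

5.7234 g/L


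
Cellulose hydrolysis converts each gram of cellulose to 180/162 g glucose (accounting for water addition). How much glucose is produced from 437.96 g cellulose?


glucose = cellulose * 180/162
= 437.96 * 180/162
= 486.6222 g

486.6222 g
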